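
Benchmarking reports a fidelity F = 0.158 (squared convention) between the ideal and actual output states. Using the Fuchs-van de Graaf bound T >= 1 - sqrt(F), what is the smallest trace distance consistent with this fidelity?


Fuchs-van de Graaf (squared-fidelity convention): 1 - sqrt(F) <= T <= sqrt(1 - F).
Lower bound: T >= 1 - sqrt(F)
sqrt(F) = sqrt(0.158) = 0.3975
T >= 1 - 0.3975
T >= 0.6025

0.6025


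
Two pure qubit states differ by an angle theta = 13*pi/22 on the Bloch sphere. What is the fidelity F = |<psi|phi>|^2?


For states separated by angle theta on Bloch sphere:
F = cos^2(theta/2)
theta = 13*pi/22 = 1.8564
theta/2 = 0.9282
cos(theta/2) = 0.5993
F = 0.3591

0.3591


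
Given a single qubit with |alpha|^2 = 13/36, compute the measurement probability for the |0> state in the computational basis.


|alpha|^2 = 13/36 = 0.3611
|beta|^2 = 1 - 13/36 = 23/36 = 0.6389
P(|0>) = |alpha|^2 = 0.3611

0.3611


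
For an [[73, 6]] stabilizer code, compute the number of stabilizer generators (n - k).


For an [[n,k]] stabilizer code:
Number of stabilizer generators = n - k
= 73 - 6
= 67

67


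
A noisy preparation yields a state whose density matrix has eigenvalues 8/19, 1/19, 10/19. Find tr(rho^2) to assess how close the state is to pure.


tr(rho^2) = sum of eigenvalues squared
= (8/19)^2 + (1/19)^2 + (10/19)^2
= (64 + 1 + 100) / 361
= 165/361
= 0.4571

0.4571


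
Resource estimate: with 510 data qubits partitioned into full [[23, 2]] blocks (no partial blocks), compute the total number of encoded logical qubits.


Each code block uses 23 physical qubits for 2 logical qubit(s).
Number of complete blocks = floor(510 / 23) = 22
Logical qubits = 22 * 2
= 44

44


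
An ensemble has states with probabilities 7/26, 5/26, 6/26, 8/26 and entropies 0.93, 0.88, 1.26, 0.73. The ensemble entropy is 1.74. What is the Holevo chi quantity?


chi = S(rho) - sum_i p_i * S(rho_i)
Weighted entropy = 7/26 * 0.93 + 5/26 * 0.88 + 6/26 * 1.26 + 8/26 * 0.73
= 0.9350
chi = 1.74 - 0.9350
= 0.8050

0.8050


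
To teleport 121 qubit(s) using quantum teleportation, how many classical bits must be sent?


Quantum teleportation requires 2 classical bits per qubit teleported.
121 qubit(s) -> 2 * 121 = 242 classical bits

242


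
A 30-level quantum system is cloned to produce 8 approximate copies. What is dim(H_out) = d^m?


Output space = H^(tensor 8) where dim(H) = 30
dim = 30^8
= 900 (after 2 factors)
= 27000 (after 3 factors)
= 810000 (after 4 factors)
= 24300000 (after 5 factors)
= 729000000 (after 6 factors)
= 21870000000 (after 7 factors)
= 656100000000 (after 8 factors)
= 656100000000

656100000000


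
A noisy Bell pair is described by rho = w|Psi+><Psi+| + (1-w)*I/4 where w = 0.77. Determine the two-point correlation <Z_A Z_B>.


|Psi+> = (|01> + |10>)/sqrt(2)
For the pure Bell state, <Z_A Z_B> = -1 (Bell-state Pauli correlator).
The maximally-mixed part I/4 has tr(I/4 * P tensor P) = 0 for any traceless Pauli P.
So <Z_A Z_B>_rho = w * (-1) + (1 - w) * 0
= 0.77 * (-1)
= -0.7700

-0.7700


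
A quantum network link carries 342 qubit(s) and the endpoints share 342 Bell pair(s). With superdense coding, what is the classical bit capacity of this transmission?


Superdense coding allows 2 classical bits per shared entangled pair.
342 pair(s) -> 2 * 342 = 684 classical bits

684


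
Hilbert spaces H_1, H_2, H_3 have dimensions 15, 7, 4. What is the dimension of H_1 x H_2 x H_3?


dim(H_1 x H_2 x H_3) = 15 * 7 * 4
= 105 * 4
= 420

420


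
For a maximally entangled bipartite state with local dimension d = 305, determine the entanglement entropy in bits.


For a maximally entangled state in d x d:
S = log2(d) = log2(305)
= 8.2527

8.2527


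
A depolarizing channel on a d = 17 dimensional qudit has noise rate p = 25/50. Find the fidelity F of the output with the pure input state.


F = (1-p) + p/d
= (1 - 0.5000) + 0.5000/17
= 0.5000 + 0.0294
= 0.5294

0.5294


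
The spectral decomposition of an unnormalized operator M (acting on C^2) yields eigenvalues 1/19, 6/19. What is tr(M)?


tr(M) = sum of eigenvalues
= 1/19 + 6/19
= 7/19
= 0.3684

0.3684


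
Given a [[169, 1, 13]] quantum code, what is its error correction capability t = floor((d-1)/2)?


Code parameters: [[169, 1, 13]], distance d = 13.
Number of correctable errors = floor((d-1)/2)
= floor((13 - 1)/2)
= floor(12/2)
= 6

6


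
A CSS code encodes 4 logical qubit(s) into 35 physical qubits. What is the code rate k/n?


Code rate R = k/n
= 4/35
= 0.1143

0.1143


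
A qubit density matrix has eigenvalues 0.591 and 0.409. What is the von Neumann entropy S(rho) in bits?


S = -p*log2(p) - (1-p)*log2(1-p)
p = 0.5910, 1-p = 0.4090
= -0.5910 * log2(0.5910) - 0.4090 * log2(0.4090)
= -(-0.4484) - (-0.5275)
= 0.9760

0.9760


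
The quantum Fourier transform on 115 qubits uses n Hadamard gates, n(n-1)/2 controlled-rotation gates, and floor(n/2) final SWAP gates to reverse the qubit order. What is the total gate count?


Hadamard gates: 115
Controlled rotations: n*(n-1)/2 = 115*114/2 = 6555
SWAP gates: floor(n/2) = floor(115/2) = 57
Total = 115 + 6555 + 57
= 6727

6727


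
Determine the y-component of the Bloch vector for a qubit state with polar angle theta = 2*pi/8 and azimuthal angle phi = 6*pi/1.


theta = 0.7854, phi = 18.8496
r_y = sin(theta)*sin(phi) = 0.7071 * 0.0000
r_y = 0.0000

0.0000


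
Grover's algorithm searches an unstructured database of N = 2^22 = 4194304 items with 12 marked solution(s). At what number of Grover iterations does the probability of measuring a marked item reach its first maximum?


After j Grover iterations the success probability is P(j) = sin^2((2j+1)*theta), where sin(theta) = sqrt(k/N).
N = 2^22 = 4194304, k = 12
sin(theta) = sqrt(k/N) = 0.001691455867
theta = arcsin(sqrt(k/N)) = 0.001691456673 rad
P(j) reaches its first maximum when (2j+1)*theta is as close as possible to pi/2, i.e. j = round(pi/(4*theta) - 1/2).
pi/(4*theta) - 1/2 = 463.8324
(For comparison, the common estimate pi/4 * sqrt(N/k) = 464.3326; the exact maximiser is used here.)
Optimal iterations = 464

464


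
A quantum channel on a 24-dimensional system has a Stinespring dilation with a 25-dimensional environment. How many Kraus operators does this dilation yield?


Tracing out the environment in an orthonormal basis {|i>_E} gives Kraus operators K_i = <i|_E U |0>_E.
Number of Kraus operators = dim(H_env) = d_env
= 25

25


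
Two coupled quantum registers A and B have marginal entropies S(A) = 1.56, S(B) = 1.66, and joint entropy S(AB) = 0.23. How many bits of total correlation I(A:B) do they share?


I(A:B) = S(A) + S(B) - S(AB)
= 1.56 + 1.66 - 0.23
= 2.9900

2.9900


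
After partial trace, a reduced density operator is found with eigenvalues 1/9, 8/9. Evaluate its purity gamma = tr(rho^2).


tr(rho^2) = sum of eigenvalues squared
= (1/9)^2 + (8/9)^2
= (1 + 64) / 81
= 65/81
= 0.8025

0.8025


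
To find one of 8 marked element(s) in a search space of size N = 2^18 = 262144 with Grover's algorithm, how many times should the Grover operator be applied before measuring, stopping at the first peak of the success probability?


After j Grover iterations the success probability is P(j) = sin^2((2j+1)*theta), where sin(theta) = sqrt(k/N).
N = 2^18 = 262144, k = 8
sin(theta) = sqrt(k/N) = 0.005524271728
theta = arcsin(sqrt(k/N)) = 0.005524299826 rad
P(j) reaches its first maximum when (2j+1)*theta is as close as possible to pi/2, i.e. j = round(pi/(4*theta) - 1/2).
pi/(4*theta) - 1/2 = 141.6715
(For comparison, the common estimate pi/4 * sqrt(N/k) = 142.1723; the exact maximiser is used here.)
Optimal iterations = 142

142


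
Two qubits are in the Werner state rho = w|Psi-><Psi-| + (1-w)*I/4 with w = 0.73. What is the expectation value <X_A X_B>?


|Psi-> = (|01> - |10>)/sqrt(2)
For the pure Bell state, <X_A X_B> = -1 (Bell-state Pauli correlator).
The maximally-mixed part I/4 has tr(I/4 * P tensor P) = 0 for any traceless Pauli P.
So <X_A X_B>_rho = w * (-1) + (1 - w) * 0
= 0.73 * (-1)
= -0.7300

-0.7300


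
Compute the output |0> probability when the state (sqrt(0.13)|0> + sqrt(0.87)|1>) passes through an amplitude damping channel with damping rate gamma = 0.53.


For amplitude damping with parameter gamma on state sqrt(a)|0> + sqrt(b)|1>:
alpha^2 = 0.13, beta^2 = 0.87
P(|0>) = alpha^2 + gamma * beta^2
= 0.13 + 0.53 * 0.87
= 0.13 + 0.4611
= 0.5911

0.5911


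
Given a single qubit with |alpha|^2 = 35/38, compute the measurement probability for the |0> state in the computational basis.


|alpha|^2 = 35/38 = 0.9211
|beta|^2 = 1 - 35/38 = 3/38 = 0.0789
P(|0>) = |alpha|^2 = 0.9211

0.9211


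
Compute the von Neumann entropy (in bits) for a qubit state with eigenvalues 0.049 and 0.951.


S = -p*log2(p) - (1-p)*log2(1-p)
p = 0.0490, 1-p = 0.9510
= -0.0490 * log2(0.0490) - 0.9510 * log2(0.9510)
= -(-0.2132) - (-0.0689)
= 0.2821

0.2821


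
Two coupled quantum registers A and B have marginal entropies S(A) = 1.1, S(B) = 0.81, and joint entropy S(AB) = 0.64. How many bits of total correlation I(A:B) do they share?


I(A:B) = S(A) + S(B) - S(AB)
= 1.1 + 0.81 - 0.64
= 1.2700

1.2700


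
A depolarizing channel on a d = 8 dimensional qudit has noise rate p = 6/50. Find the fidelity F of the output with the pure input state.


F = (1-p) + p/d
= (1 - 0.1200) + 0.1200/8
= 0.8800 + 0.0150
= 0.8950

0.8950


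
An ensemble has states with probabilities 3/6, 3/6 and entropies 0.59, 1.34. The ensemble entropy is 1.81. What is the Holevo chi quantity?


chi = S(rho) - sum_i p_i * S(rho_i)
Weighted entropy = 3/6 * 0.59 + 3/6 * 1.34
= 0.9650
chi = 1.81 - 0.9650
= 0.8450

0.8450


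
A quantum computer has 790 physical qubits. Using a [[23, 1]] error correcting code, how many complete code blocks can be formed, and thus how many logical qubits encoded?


Each code block uses 23 physical qubits for 1 logical qubit(s).
Number of complete blocks = floor(790 / 23) = 34
Logical qubits = 34 * 1
= 34

34


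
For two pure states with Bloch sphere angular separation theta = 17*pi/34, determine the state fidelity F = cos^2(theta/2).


For states separated by angle theta on Bloch sphere:
F = cos^2(theta/2)
theta = 17*pi/34 = 1.5708
theta/2 = 0.7854
cos(theta/2) = 0.7071
F = 0.5000

0.5000


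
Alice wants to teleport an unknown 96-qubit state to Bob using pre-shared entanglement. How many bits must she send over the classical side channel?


Quantum teleportation requires 2 classical bits per qubit teleported.
96 qubit(s) -> 2 * 96 = 192 classical bits

192


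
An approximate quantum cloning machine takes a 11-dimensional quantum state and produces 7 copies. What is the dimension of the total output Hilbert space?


Output space = H^(tensor 7) where dim(H) = 11
dim = 11^7
= 121 (after 2 factors)
= 1331 (after 3 factors)
= 14641 (after 4 factors)
= 161051 (after 5 factors)
= 1771561 (after 6 factors)
= 19487171 (after 7 factors)
= 19487171

19487171


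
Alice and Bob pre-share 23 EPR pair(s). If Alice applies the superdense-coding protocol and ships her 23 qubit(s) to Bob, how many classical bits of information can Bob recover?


Superdense coding allows 2 classical bits per shared entangled pair.
23 pair(s) -> 2 * 23 = 46 classical bits

46


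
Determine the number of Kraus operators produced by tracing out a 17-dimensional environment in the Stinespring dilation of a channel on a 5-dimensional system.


Tracing out the environment in an orthonormal basis {|i>_E} gives Kraus operators K_i = <i|_E U |0>_E.
Number of Kraus operators = dim(H_env) = d_env
= 17

17


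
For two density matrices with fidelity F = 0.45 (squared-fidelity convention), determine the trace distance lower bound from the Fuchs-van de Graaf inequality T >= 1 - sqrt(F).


Fuchs-van de Graaf (squared-fidelity convention): 1 - sqrt(F) <= T <= sqrt(1 - F).
Lower bound: T >= 1 - sqrt(F)
sqrt(F) = sqrt(0.45) = 0.6708
T >= 1 - 0.6708
T >= 0.3292

0.3292


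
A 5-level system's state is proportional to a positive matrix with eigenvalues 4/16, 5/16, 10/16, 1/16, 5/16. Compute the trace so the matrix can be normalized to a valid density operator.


tr(M) = sum of eigenvalues
= 4/16 + 5/16 + 10/16 + 1/16 + 5/16
= 25/16
= 1.5625

1.5625


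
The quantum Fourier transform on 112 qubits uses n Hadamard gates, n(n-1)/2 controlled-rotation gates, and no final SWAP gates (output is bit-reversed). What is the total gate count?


Hadamard gates: 112
Controlled rotations: n*(n-1)/2 = 112*111/2 = 6216
SWAP gates: 0 (omitted)
Total = 112 + 6216
= 6328

6328


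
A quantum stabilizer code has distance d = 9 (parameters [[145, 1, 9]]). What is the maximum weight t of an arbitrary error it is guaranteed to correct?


Code parameters: [[145, 1, 9]], distance d = 9.
Number of correctable errors = floor((d-1)/2)
= floor((9 - 1)/2)
= floor(8/2)
= 4

4


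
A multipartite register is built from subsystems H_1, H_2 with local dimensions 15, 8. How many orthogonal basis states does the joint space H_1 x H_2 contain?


dim(H_1 x H_2) = 15 * 8
= 120

120


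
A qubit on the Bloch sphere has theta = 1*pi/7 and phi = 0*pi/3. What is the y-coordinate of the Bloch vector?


theta = 0.4488, phi = 0.0000
r_y = sin(theta)*sin(phi) = 0.4339 * 0.0000
r_y = 0.0000

0.0000


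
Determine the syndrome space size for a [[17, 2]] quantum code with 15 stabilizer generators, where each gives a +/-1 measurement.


Each stabilizer generator gives a binary (+1 or -1) measurement outcome.
With 15 independent generators:
Total syndromes = 2^15
= 32768

32768


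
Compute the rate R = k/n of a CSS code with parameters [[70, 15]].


Code rate R = k/n
= 15/70
= 0.2143

0.2143


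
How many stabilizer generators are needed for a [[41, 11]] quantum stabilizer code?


For an [[n,k]] stabilizer code:
Number of stabilizer generators = n - k
= 41 - 11
= 30

30


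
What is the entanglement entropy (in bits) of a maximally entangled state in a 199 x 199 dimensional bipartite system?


For a maximally entangled state in d x d:
S = log2(d) = log2(199)
= 7.6366

7.6366


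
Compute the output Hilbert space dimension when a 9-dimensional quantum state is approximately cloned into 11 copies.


Output space = H^(tensor 11) where dim(H) = 9
dim = 9^11
= 81 (after 2 factors)
= 729 (after 3 factors)
= 6561 (after 4 factors)
= 59049 (after 5 factors)
= 531441 (after 6 factors)
= 4782969 (after 7 factors)
= 43046721 (after 8 factors)
= 387420489 (after 9 factors)
= 3486784401 (after 10 factors)
= 31381059609 (after 11 factors)
= 31381059609

31381059609


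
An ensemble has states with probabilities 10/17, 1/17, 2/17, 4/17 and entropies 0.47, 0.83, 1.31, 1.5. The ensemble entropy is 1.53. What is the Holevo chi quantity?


chi = S(rho) - sum_i p_i * S(rho_i)
Weighted entropy = 10/17 * 0.47 + 1/17 * 0.83 + 2/17 * 1.31 + 4/17 * 1.5
= 0.8324
chi = 1.53 - 0.8324
= 0.6976

0.6976


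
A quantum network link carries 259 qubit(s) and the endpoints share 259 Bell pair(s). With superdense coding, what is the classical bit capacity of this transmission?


Superdense coding allows 2 classical bits per shared entangled pair.
259 pair(s) -> 2 * 259 = 518 classical bits

518


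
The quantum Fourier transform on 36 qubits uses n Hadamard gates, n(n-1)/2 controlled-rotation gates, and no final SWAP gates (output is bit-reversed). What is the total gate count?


Hadamard gates: 36
Controlled rotations: n*(n-1)/2 = 36*35/2 = 630
SWAP gates: 0 (omitted)
Total = 36 + 630
= 666

666


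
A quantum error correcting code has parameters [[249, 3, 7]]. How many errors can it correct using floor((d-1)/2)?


Code parameters: [[249, 3, 7]], distance d = 7.
Number of correctable errors = floor((d-1)/2)
= floor((7 - 1)/2)
= floor(6/2)
= 3

3


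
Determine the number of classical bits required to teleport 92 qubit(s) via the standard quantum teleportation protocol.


Quantum teleportation requires 2 classical bits per qubit teleported.
92 qubit(s) -> 2 * 92 = 184 classical bits

184


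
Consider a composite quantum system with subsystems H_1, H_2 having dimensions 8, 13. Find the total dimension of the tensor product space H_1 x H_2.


dim(H_1 x H_2) = 8 * 13
= 104

104


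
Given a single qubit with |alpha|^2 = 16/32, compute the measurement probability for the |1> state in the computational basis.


|alpha|^2 = 16/32 = 0.5000
|beta|^2 = 1 - 16/32 = 16/32 = 0.5000
P(|1>) = |beta|^2 = 0.5000

0.5000


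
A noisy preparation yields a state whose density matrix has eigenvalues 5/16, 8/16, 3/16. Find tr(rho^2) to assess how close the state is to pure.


tr(rho^2) = sum of eigenvalues squared
= (5/16)^2 + (8/16)^2 + (3/16)^2
= (25 + 64 + 9) / 256
= 98/256
= 0.3828

0.3828


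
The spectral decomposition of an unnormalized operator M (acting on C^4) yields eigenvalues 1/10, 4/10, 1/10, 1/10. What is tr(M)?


tr(M) = sum of eigenvalues
= 1/10 + 4/10 + 1/10 + 1/10
= 7/10
= 0.7000

0.7000


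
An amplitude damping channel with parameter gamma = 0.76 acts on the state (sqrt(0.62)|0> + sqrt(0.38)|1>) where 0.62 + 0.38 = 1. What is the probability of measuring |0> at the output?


For amplitude damping with parameter gamma on state sqrt(a)|0> + sqrt(b)|1>:
alpha^2 = 0.62, beta^2 = 0.38
P(|0>) = alpha^2 + gamma * beta^2
= 0.62 + 0.76 * 0.38
= 0.62 + 0.2888
= 0.9088

0.9088


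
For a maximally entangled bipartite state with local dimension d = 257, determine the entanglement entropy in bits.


For a maximally entangled state in d x d:
S = log2(d) = log2(257)
= 8.0056

8.0056


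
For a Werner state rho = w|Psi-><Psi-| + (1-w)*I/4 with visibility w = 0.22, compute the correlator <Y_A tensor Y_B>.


|Psi-> = (|01> - |10>)/sqrt(2)
For the pure Bell state, <Y_A Y_B> = -1 (Bell-state Pauli correlator).
The maximally-mixed part I/4 has tr(I/4 * P tensor P) = 0 for any traceless Pauli P.
So <Y_A Y_B>_rho = w * (-1) + (1 - w) * 0
= 0.22 * (-1)
= -0.2200

-0.2200


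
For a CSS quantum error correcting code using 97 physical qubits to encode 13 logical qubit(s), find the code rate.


Code rate R = k/n
= 13/97
= 0.1340

0.1340


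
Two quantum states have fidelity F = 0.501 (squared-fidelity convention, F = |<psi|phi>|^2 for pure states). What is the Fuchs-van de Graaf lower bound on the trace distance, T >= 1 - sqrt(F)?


Fuchs-van de Graaf (squared-fidelity convention): 1 - sqrt(F) <= T <= sqrt(1 - F).
Lower bound: T >= 1 - sqrt(F)
sqrt(F) = sqrt(0.501) = 0.7078
T >= 1 - 0.7078
T >= 0.2922

0.2922


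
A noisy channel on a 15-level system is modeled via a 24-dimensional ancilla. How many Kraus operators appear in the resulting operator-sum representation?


Tracing out the environment in an orthonormal basis {|i>_E} gives Kraus operators K_i = <i|_E U |0>_E.
Number of Kraus operators = dim(H_env) = d_env
= 24

24


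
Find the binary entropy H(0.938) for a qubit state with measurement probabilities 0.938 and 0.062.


S = -p*log2(p) - (1-p)*log2(1-p)
p = 0.9380, 1-p = 0.0620
= -0.9380 * log2(0.9380) - 0.0620 * log2(0.0620)
= -(-0.0866) - (-0.2487)
= 0.3353

0.3353


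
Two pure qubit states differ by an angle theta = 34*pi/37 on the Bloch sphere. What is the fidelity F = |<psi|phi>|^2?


For states separated by angle theta on Bloch sphere:
F = cos^2(theta/2)
theta = 34*pi/37 = 2.8869
theta/2 = 1.4434
cos(theta/2) = 0.1270
F = 0.0161

0.0161


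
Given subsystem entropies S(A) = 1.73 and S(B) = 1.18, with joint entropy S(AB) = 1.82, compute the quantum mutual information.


I(A:B) = S(A) + S(B) - S(AB)
= 1.73 + 1.18 - 1.82
= 1.0900

1.0900


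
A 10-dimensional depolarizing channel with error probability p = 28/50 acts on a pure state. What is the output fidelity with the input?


F = (1-p) + p/d
= (1 - 0.5600) + 0.5600/10
= 0.4400 + 0.0560
= 0.4960

0.4960


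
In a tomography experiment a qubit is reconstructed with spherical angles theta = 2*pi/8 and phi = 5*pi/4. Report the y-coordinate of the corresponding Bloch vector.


theta = 0.7854, phi = 3.9270
r_y = sin(theta)*sin(phi) = 0.7071 * -0.7071
r_y = -0.5000

-0.5000


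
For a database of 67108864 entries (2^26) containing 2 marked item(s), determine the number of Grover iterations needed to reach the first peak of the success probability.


After j Grover iterations the success probability is P(j) = sin^2((2j+1)*theta), where sin(theta) = sqrt(k/N).
N = 2^26 = 67108864, k = 2
sin(theta) = sqrt(k/N) = 0.0001726334915
theta = arcsin(sqrt(k/N)) = 0.0001726334924 rad
P(j) reaches its first maximum when (2j+1)*theta is as close as possible to pi/2, i.e. j = round(pi/(4*theta) - 1/2).
pi/(4*theta) - 1/2 = 4549.0121
(For comparison, the common estimate pi/4 * sqrt(N/k) = 4549.5121; the exact maximiser is used here.)
Optimal iterations = 4549

4549


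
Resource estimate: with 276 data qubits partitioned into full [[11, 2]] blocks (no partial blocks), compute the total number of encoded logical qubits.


Each code block uses 11 physical qubits for 2 logical qubit(s).
Number of complete blocks = floor(276 / 11) = 25
Logical qubits = 25 * 2
= 50

50


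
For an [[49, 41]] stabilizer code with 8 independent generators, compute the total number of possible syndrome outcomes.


Each stabilizer generator gives a binary (+1 or -1) measurement outcome.
With 8 independent generators:
Total syndromes = 2^8
= 256

256


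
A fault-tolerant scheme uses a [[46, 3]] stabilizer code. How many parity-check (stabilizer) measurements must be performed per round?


For an [[n,k]] stabilizer code:
Number of stabilizer generators = n - k
= 46 - 3
= 43

43


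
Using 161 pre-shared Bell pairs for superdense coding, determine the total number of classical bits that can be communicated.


Superdense coding allows 2 classical bits per shared entangled pair.
161 pair(s) -> 2 * 161 = 322 classical bits

322


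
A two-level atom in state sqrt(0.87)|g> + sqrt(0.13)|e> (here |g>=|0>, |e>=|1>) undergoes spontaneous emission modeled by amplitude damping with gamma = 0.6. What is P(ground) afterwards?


For amplitude damping with parameter gamma on state sqrt(a)|0> + sqrt(b)|1>:
alpha^2 = 0.87, beta^2 = 0.13
P(|0>) = alpha^2 + gamma * beta^2
= 0.87 + 0.6 * 0.13
= 0.87 + 0.0780
= 0.9480

0.9480


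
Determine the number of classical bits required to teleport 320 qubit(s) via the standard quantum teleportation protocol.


Quantum teleportation requires 2 classical bits per qubit teleported.
320 qubit(s) -> 2 * 320 = 640 classical bits

640


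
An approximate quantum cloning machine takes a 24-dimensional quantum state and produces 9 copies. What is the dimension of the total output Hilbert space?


Output space = H^(tensor 9) where dim(H) = 24
dim = 24^9
= 576 (after 2 factors)
= 13824 (after 3 factors)
= 331776 (after 4 factors)
= 7962624 (after 5 factors)
= 191102976 (after 6 factors)
= 4586471424 (after 7 factors)
= 110075314176 (after 8 factors)
= 2641807540224 (after 9 factors)
= 2641807540224

2641807540224


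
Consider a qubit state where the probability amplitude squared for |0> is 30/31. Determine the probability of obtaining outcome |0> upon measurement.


|alpha|^2 = 30/31 = 0.9677
|beta|^2 = 1 - 30/31 = 1/31 = 0.0323
P(|0>) = |alpha|^2 = 0.9677

0.9677


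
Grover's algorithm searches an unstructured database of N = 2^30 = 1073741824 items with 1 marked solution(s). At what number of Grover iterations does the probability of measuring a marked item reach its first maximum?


After j Grover iterations the success probability is P(j) = sin^2((2j+1)*theta), where sin(theta) = sqrt(k/N).
N = 2^30 = 1073741824, k = 1
sin(theta) = sqrt(k/N) = 3.051757812e-05
theta = arcsin(sqrt(k/N)) = 3.051757813e-05 rad
P(j) reaches its first maximum when (2j+1)*theta is as close as possible to pi/2, i.e. j = round(pi/(4*theta) - 1/2).
pi/(4*theta) - 1/2 = 25735.4270
(For comparison, the common estimate pi/4 * sqrt(N/k) = 25735.9270; the exact maximiser is used here.)
Optimal iterations = 25735

25735


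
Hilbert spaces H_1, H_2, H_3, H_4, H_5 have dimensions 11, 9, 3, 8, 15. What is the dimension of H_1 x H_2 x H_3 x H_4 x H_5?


dim(H_1 x H_2 x H_3 x H_4 x H_5) = 11 * 9 * 3 * 8 * 15
= 99 * 3 * 8 * 15
= 297 * 8 * 15
= 2376 * 15
= 35640

35640


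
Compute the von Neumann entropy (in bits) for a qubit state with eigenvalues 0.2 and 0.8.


S = -p*log2(p) - (1-p)*log2(1-p)
p = 0.2000, 1-p = 0.8000
= -0.2000 * log2(0.2000) - 0.8000 * log2(0.8000)
= -(-0.4644) - (-0.2575)
= 0.7219

0.7219


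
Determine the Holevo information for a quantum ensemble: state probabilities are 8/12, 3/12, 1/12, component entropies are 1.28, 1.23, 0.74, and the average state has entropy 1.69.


chi = S(rho) - sum_i p_i * S(rho_i)
Weighted entropy = 8/12 * 1.28 + 3/12 * 1.23 + 1/12 * 0.74
= 1.2225
chi = 1.69 - 1.2225
= 0.4675

0.4675


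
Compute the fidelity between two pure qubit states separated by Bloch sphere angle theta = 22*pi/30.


For states separated by angle theta on Bloch sphere:
F = cos^2(theta/2)
theta = 22*pi/30 = 2.3038
theta/2 = 1.1519
cos(theta/2) = 0.4067
F = 0.1654

0.1654


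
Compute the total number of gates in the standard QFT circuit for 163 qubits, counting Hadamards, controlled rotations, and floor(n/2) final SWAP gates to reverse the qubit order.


Hadamard gates: 163
Controlled rotations: n*(n-1)/2 = 163*162/2 = 13203
SWAP gates: floor(n/2) = floor(163/2) = 81
Total = 163 + 13203 + 81
= 13447

13447


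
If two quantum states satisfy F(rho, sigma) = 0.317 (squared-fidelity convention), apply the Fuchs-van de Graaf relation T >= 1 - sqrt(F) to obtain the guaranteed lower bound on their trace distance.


Fuchs-van de Graaf (squared-fidelity convention): 1 - sqrt(F) <= T <= sqrt(1 - F).
Lower bound: T >= 1 - sqrt(F)
sqrt(F) = sqrt(0.317) = 0.5630
T >= 1 - 0.5630
T >= 0.4370

0.4370


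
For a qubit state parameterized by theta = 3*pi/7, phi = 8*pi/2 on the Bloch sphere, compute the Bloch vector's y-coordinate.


theta = 1.3464, phi = 12.5664
r_y = sin(theta)*sin(phi) = 0.9749 * 0.0000
r_y = 0.0000

0.0000


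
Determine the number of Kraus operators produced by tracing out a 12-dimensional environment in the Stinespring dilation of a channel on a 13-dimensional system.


Tracing out the environment in an orthonormal basis {|i>_E} gives Kraus operators K_i = <i|_E U |0>_E.
Number of Kraus operators = dim(H_env) = d_env
= 12

12


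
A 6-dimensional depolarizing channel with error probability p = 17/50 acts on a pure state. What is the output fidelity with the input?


F = (1-p) + p/d
= (1 - 0.3400) + 0.3400/6
= 0.6600 + 0.0567
= 0.7167

0.7167


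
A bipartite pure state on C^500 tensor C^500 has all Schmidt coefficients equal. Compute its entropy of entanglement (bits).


For a maximally entangled state in d x d:
S = log2(d) = log2(500)
= 8.9658

8.9658


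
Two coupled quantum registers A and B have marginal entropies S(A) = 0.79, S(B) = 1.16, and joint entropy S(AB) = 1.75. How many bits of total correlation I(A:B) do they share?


I(A:B) = S(A) + S(B) - S(AB)
= 0.79 + 1.16 - 1.75
= 0.2000

0.2000


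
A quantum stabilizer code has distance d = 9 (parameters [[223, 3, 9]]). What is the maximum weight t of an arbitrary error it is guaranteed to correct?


Code parameters: [[223, 3, 9]], distance d = 9.
Number of correctable errors = floor((d-1)/2)
= floor((9 - 1)/2)
= floor(8/2)
= 4

4


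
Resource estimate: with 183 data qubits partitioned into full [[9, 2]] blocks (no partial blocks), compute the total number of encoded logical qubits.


Each code block uses 9 physical qubits for 2 logical qubit(s).
Number of complete blocks = floor(183 / 9) = 20
Logical qubits = 20 * 2
= 40

40


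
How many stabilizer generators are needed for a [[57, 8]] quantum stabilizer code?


For an [[n,k]] stabilizer code:
Number of stabilizer generators = n - k
= 57 - 8
= 49

49


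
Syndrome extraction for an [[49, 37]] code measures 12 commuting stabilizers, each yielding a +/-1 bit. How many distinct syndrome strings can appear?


Each stabilizer generator gives a binary (+1 or -1) measurement outcome.
With 12 independent generators:
Total syndromes = 2^12
= 4096

4096


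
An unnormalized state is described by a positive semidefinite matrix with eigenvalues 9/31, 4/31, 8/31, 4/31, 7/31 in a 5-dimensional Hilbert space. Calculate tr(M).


tr(M) = sum of eigenvalues
= 9/31 + 4/31 + 8/31 + 4/31 + 7/31
= 32/31
= 1.0323

1.0323


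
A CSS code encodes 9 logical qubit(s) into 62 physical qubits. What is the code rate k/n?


Code rate R = k/n
= 9/62
= 0.1452

0.1452


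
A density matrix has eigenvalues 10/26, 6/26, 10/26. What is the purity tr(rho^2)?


tr(rho^2) = sum of eigenvalues squared
= (10/26)^2 + (6/26)^2 + (10/26)^2
= (100 + 36 + 100) / 676
= 236/676
= 0.3491

0.3491


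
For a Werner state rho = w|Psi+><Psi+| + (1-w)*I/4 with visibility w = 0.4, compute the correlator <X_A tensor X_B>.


|Psi+> = (|01> + |10>)/sqrt(2)
For the pure Bell state, <X_A X_B> = +1 (Bell-state Pauli correlator).
The maximally-mixed part I/4 has tr(I/4 * P tensor P) = 0 for any traceless Pauli P.
So <X_A X_B>_rho = w * (+1) + (1 - w) * 0
= 0.4 * (+1)
= 0.4000

0.4000


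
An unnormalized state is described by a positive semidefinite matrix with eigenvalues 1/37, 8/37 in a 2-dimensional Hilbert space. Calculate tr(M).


tr(M) = sum of eigenvalues
= 1/37 + 8/37
= 9/37
= 0.2432

0.2432


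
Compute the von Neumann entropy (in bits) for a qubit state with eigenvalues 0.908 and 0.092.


S = -p*log2(p) - (1-p)*log2(1-p)
p = 0.9080, 1-p = 0.0920
= -0.9080 * log2(0.9080) - 0.0920 * log2(0.0920)
= -(-0.1264) - (-0.3167)
= 0.4431

0.4431


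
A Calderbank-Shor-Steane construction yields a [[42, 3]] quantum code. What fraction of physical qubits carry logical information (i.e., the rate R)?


Code rate R = k/n
= 3/42
= 0.0714

0.0714


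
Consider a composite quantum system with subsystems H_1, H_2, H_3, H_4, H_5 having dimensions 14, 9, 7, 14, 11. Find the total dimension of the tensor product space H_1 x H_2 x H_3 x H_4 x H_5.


dim(H_1 x H_2 x H_3 x H_4 x H_5) = 14 * 9 * 7 * 14 * 11
= 126 * 7 * 14 * 11
= 882 * 14 * 11
= 12348 * 11
= 135828

135828


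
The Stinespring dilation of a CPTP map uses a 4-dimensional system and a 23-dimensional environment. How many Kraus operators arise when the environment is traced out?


Tracing out the environment in an orthonormal basis {|i>_E} gives Kraus operators K_i = <i|_E U |0>_E.
Number of Kraus operators = dim(H_env) = d_env
= 23

23


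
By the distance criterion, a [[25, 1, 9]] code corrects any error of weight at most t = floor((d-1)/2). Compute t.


Code parameters: [[25, 1, 9]], distance d = 9.
Number of correctable errors = floor((d-1)/2)
= floor((9 - 1)/2)
= floor(8/2)
= 4

4


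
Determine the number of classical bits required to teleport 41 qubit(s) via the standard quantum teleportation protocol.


Quantum teleportation requires 2 classical bits per qubit teleported.
41 qubit(s) -> 2 * 41 = 82 classical bits

82


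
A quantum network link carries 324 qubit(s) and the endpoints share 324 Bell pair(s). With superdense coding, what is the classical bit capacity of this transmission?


Superdense coding allows 2 classical bits per shared entangled pair.
324 pair(s) -> 2 * 324 = 648 classical bits

648


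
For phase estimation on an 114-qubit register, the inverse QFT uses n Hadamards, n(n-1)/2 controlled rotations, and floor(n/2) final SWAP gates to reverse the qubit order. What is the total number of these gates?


Hadamard gates: 114
Controlled rotations: n*(n-1)/2 = 114*113/2 = 6441
SWAP gates: floor(n/2) = floor(114/2) = 57
Total = 114 + 6441 + 57
= 6612

6612


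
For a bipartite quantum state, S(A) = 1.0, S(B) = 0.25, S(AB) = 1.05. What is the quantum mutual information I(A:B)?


I(A:B) = S(A) + S(B) - S(AB)
= 1.0 + 0.25 - 1.05
= 0.2000

0.2000


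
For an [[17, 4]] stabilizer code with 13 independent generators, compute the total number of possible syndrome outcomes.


Each stabilizer generator gives a binary (+1 or -1) measurement outcome.
With 13 independent generators:
Total syndromes = 2^13
= 8192

8192


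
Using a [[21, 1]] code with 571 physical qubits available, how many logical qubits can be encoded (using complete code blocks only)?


Each code block uses 21 physical qubits for 1 logical qubit(s).
Number of complete blocks = floor(571 / 21) = 27
Logical qubits = 27 * 1
= 27

27


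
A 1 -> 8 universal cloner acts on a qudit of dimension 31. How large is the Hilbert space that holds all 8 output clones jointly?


Output space = H^(tensor 8) where dim(H) = 31
dim = 31^8
= 961 (after 2 factors)
= 29791 (after 3 factors)
= 923521 (after 4 factors)
= 28629151 (after 5 factors)
= 887503681 (after 6 factors)
= 27512614111 (after 7 factors)
= 852891037441 (after 8 factors)
= 852891037441

852891037441


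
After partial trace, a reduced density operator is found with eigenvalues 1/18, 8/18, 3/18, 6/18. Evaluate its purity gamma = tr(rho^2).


tr(rho^2) = sum of eigenvalues squared
= (1/18)^2 + (8/18)^2 + (3/18)^2 + (6/18)^2
= (1 + 64 + 9 + 36) / 324
= 110/324
= 0.3395

0.3395


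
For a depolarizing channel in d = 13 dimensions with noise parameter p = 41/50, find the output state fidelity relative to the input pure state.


F = (1-p) + p/d
= (1 - 0.8200) + 0.8200/13
= 0.1800 + 0.0631
= 0.2431

0.2431


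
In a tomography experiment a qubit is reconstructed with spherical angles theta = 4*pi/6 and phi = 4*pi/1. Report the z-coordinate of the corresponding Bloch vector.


theta = 2.0944, phi = 12.5664
r_z = cos(theta) = -0.5000

-0.5000


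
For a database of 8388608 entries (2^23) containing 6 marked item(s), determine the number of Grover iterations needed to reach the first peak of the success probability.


After j Grover iterations the success probability is P(j) = sin^2((2j+1)*theta), where sin(theta) = sqrt(k/N).
N = 2^23 = 8388608, k = 6
sin(theta) = sqrt(k/N) = 0.0008457279334
theta = arcsin(sqrt(k/N)) = 0.0008457280342 rad
P(j) reaches its first maximum when (2j+1)*theta is as close as possible to pi/2, i.e. j = round(pi/(4*theta) - 1/2).
pi/(4*theta) - 1/2 = 928.1652
(For comparison, the common estimate pi/4 * sqrt(N/k) = 928.6653; the exact maximiser is used here.)
Optimal iterations = 928

928


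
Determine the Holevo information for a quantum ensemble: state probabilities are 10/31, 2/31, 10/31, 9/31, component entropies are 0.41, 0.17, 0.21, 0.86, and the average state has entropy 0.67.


chi = S(rho) - sum_i p_i * S(rho_i)
Weighted entropy = 10/31 * 0.41 + 2/31 * 0.17 + 10/31 * 0.21 + 9/31 * 0.86
= 0.4606
chi = 0.67 - 0.4606
= 0.2094

0.2094


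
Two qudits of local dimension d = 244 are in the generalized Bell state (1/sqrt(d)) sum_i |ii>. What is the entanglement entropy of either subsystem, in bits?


For a maximally entangled state in d x d:
S = log2(d) = log2(244)
= 7.9307

7.9307


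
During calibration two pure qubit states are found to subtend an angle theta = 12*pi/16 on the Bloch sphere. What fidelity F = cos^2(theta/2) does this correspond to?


For states separated by angle theta on Bloch sphere:
F = cos^2(theta/2)
theta = 12*pi/16 = 2.3562
theta/2 = 1.1781
cos(theta/2) = 0.3827
F = 0.1464

0.1464


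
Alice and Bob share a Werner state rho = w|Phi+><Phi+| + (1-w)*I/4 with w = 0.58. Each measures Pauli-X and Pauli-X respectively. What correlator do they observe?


|Phi+> = (|00> + |11>)/sqrt(2)
For the pure Bell state, <X_A X_B> = +1 (Bell-state Pauli correlator).
The maximally-mixed part I/4 has tr(I/4 * P tensor P) = 0 for any traceless Pauli P.
So <X_A X_B>_rho = w * (+1) + (1 - w) * 0
= 0.58 * (+1)
= 0.5800

0.5800


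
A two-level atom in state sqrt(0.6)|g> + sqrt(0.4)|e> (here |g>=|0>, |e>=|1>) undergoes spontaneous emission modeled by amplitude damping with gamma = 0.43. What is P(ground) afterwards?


For amplitude damping with parameter gamma on state sqrt(a)|0> + sqrt(b)|1>:
alpha^2 = 0.6, beta^2 = 0.4
P(|0>) = alpha^2 + gamma * beta^2
= 0.6 + 0.43 * 0.4
= 0.6 + 0.1720
= 0.7720

0.7720


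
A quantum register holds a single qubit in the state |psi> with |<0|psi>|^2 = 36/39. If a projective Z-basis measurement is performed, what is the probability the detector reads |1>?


|alpha|^2 = 36/39 = 0.9231
|beta|^2 = 1 - 36/39 = 3/39 = 0.0769
P(|1>) = |beta|^2 = 0.0769

0.0769


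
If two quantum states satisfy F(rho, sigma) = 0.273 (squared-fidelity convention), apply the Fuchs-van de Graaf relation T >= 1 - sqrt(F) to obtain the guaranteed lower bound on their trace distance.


Fuchs-van de Graaf (squared-fidelity convention): 1 - sqrt(F) <= T <= sqrt(1 - F).
Lower bound: T >= 1 - sqrt(F)
sqrt(F) = sqrt(0.273) = 0.5225
T >= 1 - 0.5225
T >= 0.4775

0.4775


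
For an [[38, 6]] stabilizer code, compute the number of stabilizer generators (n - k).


For an [[n,k]] stabilizer code:
Number of stabilizer generators = n - k
= 38 - 6
= 32

32


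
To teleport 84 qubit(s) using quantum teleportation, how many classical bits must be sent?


Quantum teleportation requires 2 classical bits per qubit teleported.
84 qubit(s) -> 2 * 84 = 168 classical bits

168


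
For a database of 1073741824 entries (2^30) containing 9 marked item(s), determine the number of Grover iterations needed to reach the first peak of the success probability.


After j Grover iterations the success probability is P(j) = sin^2((2j+1)*theta), where sin(theta) = sqrt(k/N).
N = 2^30 = 1073741824, k = 9
sin(theta) = sqrt(k/N) = 9.155273438e-05
theta = arcsin(sqrt(k/N)) = 9.15527345e-05 rad
P(j) reaches its first maximum when (2j+1)*theta is as close as possible to pi/2, i.e. j = round(pi/(4*theta) - 1/2).
pi/(4*theta) - 1/2 = 8578.1423
(For comparison, the common estimate pi/4 * sqrt(N/k) = 8578.6423; the exact maximiser is used here.)
Optimal iterations = 8578

8578


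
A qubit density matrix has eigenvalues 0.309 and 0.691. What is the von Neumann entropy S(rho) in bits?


S = -p*log2(p) - (1-p)*log2(1-p)
p = 0.3090, 1-p = 0.6910
= -0.3090 * log2(0.3090) - 0.6910 * log2(0.6910)
= -(-0.5235) - (-0.3685)
= 0.8920

0.8920


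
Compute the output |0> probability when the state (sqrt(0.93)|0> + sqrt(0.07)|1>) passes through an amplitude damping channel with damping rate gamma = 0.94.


For amplitude damping with parameter gamma on state sqrt(a)|0> + sqrt(b)|1>:
alpha^2 = 0.93, beta^2 = 0.07
P(|0>) = alpha^2 + gamma * beta^2
= 0.93 + 0.94 * 0.07
= 0.93 + 0.0658
= 0.9958

0.9958


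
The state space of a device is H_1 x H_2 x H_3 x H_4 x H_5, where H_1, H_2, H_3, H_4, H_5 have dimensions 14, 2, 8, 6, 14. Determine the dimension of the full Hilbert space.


dim(H_1 x H_2 x H_3 x H_4 x H_5) = 14 * 2 * 8 * 6 * 14
= 28 * 8 * 6 * 14
= 224 * 6 * 14
= 1344 * 14
= 18816

18816


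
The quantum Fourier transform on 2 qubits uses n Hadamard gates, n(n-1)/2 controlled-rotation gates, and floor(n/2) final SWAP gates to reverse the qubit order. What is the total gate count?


Hadamard gates: 2
Controlled rotations: n*(n-1)/2 = 2*1/2 = 1
SWAP gates: floor(n/2) = floor(2/2) = 1
Total = 2 + 1 + 1
= 4

4


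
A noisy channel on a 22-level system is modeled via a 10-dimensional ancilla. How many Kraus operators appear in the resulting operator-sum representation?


Tracing out the environment in an orthonormal basis {|i>_E} gives Kraus operators K_i = <i|_E U |0>_E.
Number of Kraus operators = dim(H_env) = d_env
= 10

10


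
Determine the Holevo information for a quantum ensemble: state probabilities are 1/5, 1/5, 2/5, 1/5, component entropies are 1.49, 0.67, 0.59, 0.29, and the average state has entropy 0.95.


chi = S(rho) - sum_i p_i * S(rho_i)
Weighted entropy = 1/5 * 1.49 + 1/5 * 0.67 + 2/5 * 0.59 + 1/5 * 0.29
= 0.7260
chi = 0.95 - 0.7260
= 0.2240

0.2240
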